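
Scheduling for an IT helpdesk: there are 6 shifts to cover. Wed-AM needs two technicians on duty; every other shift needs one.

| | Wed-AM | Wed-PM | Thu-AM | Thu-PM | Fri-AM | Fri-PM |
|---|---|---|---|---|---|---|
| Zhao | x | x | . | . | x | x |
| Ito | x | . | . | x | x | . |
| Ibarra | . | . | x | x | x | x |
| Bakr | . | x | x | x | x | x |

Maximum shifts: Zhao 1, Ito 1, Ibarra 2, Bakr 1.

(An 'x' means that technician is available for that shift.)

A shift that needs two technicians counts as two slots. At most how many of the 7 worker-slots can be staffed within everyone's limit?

5

Total capacity across all technicians is 1+1+2+1 = 5, and 7 slots are needed, so at most 5 can be filled.
An assignment achieving 5: Wed-AM→Zhao+Ito, Wed-PM→Bakr, Thu-AM→Ibarra, Thu-PM→Ibarra.
Loads: Zhao 1/1, Ito 1/1, Ibarra 2/2, Bakr 1/1.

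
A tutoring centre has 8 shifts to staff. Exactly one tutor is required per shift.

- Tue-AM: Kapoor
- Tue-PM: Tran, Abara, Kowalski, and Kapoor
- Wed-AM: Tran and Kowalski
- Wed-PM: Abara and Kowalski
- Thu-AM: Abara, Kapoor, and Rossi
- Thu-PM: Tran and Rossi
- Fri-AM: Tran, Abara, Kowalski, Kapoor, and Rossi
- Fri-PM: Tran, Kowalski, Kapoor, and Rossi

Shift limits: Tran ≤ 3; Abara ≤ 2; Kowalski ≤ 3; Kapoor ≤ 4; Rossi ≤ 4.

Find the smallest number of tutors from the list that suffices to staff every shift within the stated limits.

8 slots to fill and no one can take more than 4, so at least ⌈8/4⌉ = 2 tutors are needed.
Shifts {Tue-AM, Wed-PM, Thu-PM} need 3 slots, but among the tutors available for them (Tran, Abara, Kowalski, Kapoor, and Rossi) any 2 together supply at most 2. So 2 tutors are not enough.
Tran, Abara, and Kapoor alone can cover everything: Tue-AM→Kapoor, Tue-PM→Kapoor, Wed-AM→Tran, Wed-PM→Abara, Thu-AM→Abara, Thu-PM→Tran, Fri-AM→Kapoor, Fri-PM→Tran.

3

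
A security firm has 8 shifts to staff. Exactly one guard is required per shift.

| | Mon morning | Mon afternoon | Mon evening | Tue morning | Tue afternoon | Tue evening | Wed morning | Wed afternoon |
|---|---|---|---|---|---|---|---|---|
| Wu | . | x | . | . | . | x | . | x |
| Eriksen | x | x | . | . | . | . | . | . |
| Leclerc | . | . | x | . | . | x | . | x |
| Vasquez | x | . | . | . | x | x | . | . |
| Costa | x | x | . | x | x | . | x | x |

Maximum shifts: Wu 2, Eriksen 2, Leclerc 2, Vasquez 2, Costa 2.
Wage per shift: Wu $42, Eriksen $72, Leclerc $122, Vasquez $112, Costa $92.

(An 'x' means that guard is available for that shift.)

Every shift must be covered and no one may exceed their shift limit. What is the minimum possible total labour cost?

$646

Mon evening can only be covered by Leclerc, so that assignment is forced.
Tue morning can only be covered by Costa, so that assignment is forced.
Wed morning can only be covered by Costa, so that assignment is forced.
Picking the cheapest available guard for each shift independently would cost $596, but that ignores the shift limits.
An optimal schedule: Mon morning→Eriksen, Mon afternoon→Eriksen, Mon evening→Leclerc, Tue morning→Costa, Tue afternoon→Vasquez, Tue evening→Wu, Wed morning→Costa, Wed afternoon→Wu.
Total: 72 + 72 + 122 + 92 + 112 + 42 + 92 + 42 = $646.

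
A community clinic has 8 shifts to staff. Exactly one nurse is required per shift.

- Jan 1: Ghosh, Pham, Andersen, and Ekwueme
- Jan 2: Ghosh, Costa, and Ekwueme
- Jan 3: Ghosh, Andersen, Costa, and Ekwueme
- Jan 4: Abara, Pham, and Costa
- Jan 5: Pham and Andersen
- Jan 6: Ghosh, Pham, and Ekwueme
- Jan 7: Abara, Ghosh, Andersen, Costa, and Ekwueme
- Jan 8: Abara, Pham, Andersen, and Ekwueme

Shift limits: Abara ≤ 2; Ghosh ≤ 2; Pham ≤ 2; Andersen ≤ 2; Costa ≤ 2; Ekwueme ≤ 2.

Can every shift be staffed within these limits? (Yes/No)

Yes

One valid schedule: Jan 1→Pham, Jan 2→Ghosh, Jan 3→Andersen, Jan 4→Abara, Jan 5→Pham, Jan 6→Ghosh, Jan 7→Andersen, Jan 8→Abara.
Loads: Abara 2/2, Ghosh 2/2, Pham 2/2, Andersen 2/2, Costa 0/2, Ekwueme 0/2 — all within limits.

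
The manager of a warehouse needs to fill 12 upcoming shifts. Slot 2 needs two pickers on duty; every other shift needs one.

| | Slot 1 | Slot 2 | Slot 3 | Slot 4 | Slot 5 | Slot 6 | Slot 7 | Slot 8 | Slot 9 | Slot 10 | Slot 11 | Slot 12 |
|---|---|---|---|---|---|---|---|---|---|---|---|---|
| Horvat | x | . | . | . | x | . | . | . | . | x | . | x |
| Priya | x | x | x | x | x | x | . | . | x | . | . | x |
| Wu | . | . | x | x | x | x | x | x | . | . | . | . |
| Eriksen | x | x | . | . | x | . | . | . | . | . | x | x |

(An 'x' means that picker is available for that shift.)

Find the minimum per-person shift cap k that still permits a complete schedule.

4

With 4 pickers and 13 worker-slots to fill, someone must work at least ⌈13/4⌉ = 4 shifts, so k ≥ 4.
k = 4 works: Slot 1→Horvat, Slot 2→Priya+Eriksen, Slot 3→Priya, Slot 4→Priya, Slot 5→Horvat, Slot 6→Wu, Slot 7→Wu, Slot 8→Wu, Slot 9→Priya, Slot 10→Horvat, Slot 11→Eriksen, Slot 12→Horvat.
Loads: Horvat 4, Priya 4, Wu 3, Eriksen 2 — all ≤ 4.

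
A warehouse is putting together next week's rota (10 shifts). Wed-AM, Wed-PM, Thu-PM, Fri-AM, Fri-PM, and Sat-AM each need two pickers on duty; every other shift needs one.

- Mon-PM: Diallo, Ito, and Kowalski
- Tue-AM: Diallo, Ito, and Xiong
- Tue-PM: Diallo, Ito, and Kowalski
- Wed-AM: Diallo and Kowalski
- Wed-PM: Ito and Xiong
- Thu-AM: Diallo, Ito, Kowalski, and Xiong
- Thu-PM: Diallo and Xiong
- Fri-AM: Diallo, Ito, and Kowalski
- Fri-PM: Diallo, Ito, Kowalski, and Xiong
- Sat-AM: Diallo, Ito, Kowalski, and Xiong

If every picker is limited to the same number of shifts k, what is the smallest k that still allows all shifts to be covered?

With 4 pickers and 16 worker-slots to fill, someone must work at least ⌈16/4⌉ = 4 shifts, so k ≥ 4.
k = 4 works: Mon-PM→Diallo, Tue-AM→Diallo, Tue-PM→Ito, Wed-AM→Diallo+Kowalski, Wed-PM→Ito+Xiong, Thu-AM→Ito, Thu-PM→Diallo+Xiong, Fri-AM→Ito+Kowalski, Fri-PM→Kowalski+Xiong, Sat-AM→Kowalski+Xiong.
Loads: Diallo 4, Ito 4, Kowalski 4, Xiong 4 — all ≤ 4.

4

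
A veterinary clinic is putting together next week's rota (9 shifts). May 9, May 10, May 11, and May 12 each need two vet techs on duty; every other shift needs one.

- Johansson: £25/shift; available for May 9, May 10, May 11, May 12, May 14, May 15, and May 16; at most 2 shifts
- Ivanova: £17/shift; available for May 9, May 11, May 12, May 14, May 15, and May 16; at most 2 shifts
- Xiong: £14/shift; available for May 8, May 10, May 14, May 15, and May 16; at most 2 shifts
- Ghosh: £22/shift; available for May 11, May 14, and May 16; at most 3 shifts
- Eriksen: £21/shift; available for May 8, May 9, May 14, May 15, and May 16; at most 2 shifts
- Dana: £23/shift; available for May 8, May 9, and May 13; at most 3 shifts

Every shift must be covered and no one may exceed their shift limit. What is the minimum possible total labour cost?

£266

May 10 can only be covered by Johansson and Xiong, so that assignment is forced.
May 12 can only be covered by Johansson and Ivanova, so that assignment is forced.
May 13 can only be covered by Dana, so that assignment is forced.
Picking the cheapest available vet tech for each shift independently would cost £237, but that ignores the shift limits.
An optimal schedule: May 8→Xiong, May 9→Eriksen+Dana, May 10→Johansson+Xiong, May 11→Ivanova+Ghosh, May 12→Johansson+Ivanova, May 13→Dana, May 14→Ghosh, May 15→Eriksen, May 16→Ghosh.
Total: 14 + 21 + 23 + 25 + 14 + 17 + 22 + 25 + 17 + 23 + 22 + 21 + 22 = £266.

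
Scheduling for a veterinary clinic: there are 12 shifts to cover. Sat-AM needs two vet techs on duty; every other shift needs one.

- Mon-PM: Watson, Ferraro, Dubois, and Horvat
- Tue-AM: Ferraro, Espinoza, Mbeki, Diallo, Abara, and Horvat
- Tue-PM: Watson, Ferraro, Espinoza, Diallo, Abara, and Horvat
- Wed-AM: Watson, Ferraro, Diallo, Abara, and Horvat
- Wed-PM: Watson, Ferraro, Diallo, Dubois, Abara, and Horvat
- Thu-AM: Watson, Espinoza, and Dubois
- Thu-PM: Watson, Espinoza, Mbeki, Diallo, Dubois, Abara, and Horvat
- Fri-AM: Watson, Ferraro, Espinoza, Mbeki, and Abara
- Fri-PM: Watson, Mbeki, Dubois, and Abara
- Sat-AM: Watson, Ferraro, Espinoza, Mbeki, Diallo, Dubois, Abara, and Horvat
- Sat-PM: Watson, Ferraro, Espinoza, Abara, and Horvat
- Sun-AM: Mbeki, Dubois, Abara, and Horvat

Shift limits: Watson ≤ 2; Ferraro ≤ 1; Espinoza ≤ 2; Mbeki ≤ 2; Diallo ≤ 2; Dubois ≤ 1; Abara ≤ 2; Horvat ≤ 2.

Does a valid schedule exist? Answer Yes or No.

Yes

One valid schedule: Mon-PM→Watson, Tue-AM→Diallo, Tue-PM→Diallo, Wed-AM→Ferraro, Wed-PM→Dubois, Thu-AM→Watson, Thu-PM→Abara, Fri-AM→Espinoza, Fri-PM→Mbeki, Sat-AM→Abara+Horvat, Sat-PM→Espinoza, Sun-AM→Mbeki.
Loads: Watson 2/2, Ferraro 1/1, Espinoza 2/2, Mbeki 2/2, Diallo 2/2, Dubois 1/1, Abara 2/2, Horvat 1/2 — all within limits.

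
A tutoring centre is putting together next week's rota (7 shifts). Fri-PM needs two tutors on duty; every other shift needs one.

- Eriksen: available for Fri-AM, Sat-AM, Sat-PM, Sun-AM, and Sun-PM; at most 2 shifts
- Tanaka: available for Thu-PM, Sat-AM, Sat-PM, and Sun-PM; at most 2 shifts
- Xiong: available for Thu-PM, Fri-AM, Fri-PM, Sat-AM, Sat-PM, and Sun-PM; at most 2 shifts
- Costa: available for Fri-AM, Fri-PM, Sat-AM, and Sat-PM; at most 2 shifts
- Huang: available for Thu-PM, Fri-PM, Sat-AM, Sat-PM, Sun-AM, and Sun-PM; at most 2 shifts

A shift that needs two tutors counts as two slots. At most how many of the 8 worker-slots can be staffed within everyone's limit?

8

Total capacity across all tutors is 2+2+2+2+2 = 10, and 8 slots are needed, so at most 8 can be filled.
An assignment achieving 8: Thu-PM→Tanaka, Fri-AM→Eriksen, Fri-PM→Xiong+Costa, Sat-AM→Xiong, Sat-PM→Costa, Sun-AM→Eriksen, Sun-PM→Tanaka.
Loads: Eriksen 2/2, Tanaka 2/2, Xiong 2/2, Costa 2/2, Huang 0/2.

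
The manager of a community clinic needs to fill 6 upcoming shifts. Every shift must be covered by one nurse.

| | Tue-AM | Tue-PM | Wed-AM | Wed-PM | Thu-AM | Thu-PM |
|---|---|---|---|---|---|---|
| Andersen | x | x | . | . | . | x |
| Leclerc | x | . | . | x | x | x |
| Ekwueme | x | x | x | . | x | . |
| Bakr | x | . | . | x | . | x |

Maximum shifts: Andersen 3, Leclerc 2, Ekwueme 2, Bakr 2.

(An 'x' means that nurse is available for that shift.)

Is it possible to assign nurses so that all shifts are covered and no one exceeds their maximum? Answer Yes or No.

Yes

Wed-AM can only be covered by Ekwueme, so that assignment is forced.
One valid schedule: Tue-AM→Andersen, Tue-PM→Andersen, Wed-AM→Ekwueme, Wed-PM→Leclerc, Thu-AM→Leclerc, Thu-PM→Andersen.
Loads: Andersen 3/3, Leclerc 2/2, Ekwueme 1/2, Bakr 0/2 — all within limits.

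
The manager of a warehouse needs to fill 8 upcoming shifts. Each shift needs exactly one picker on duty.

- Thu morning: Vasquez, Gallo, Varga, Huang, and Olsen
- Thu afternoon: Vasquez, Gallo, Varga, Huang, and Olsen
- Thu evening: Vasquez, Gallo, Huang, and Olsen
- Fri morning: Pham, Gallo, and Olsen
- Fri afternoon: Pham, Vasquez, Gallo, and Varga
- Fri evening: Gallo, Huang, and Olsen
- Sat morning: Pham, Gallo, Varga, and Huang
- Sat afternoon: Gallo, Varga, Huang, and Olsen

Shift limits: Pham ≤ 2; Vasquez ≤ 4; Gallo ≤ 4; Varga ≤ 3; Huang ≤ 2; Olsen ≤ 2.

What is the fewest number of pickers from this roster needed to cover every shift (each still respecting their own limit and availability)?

2

8 slots to fill and no one can take more than 4, so at least ⌈8/4⌉ = 2 pickers are needed.
Vasquez and Gallo alone can cover everything: Thu morning→Vasquez, Thu afternoon→Vasquez, Thu evening→Vasquez, Fri morning→Gallo, Fri afternoon→Vasquez, Fri evening→Gallo, Sat morning→Gallo, Sat afternoon→Gallo.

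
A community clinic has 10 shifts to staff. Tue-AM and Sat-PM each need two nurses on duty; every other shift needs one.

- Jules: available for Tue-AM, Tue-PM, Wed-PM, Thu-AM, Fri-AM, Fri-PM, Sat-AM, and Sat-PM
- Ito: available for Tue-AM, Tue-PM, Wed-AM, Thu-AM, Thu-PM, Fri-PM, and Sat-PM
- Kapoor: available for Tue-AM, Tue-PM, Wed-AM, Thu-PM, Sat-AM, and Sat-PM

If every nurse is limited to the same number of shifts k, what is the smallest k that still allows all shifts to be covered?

With 3 nurses and 12 worker-slots to fill, someone must work at least ⌈12/3⌉ = 4 shifts, so k ≥ 4.
k = 4 works: Tue-AM→Ito+Kapoor, Tue-PM→Kapoor, Wed-AM→Ito, Wed-PM→Jules, Thu-AM→Jules, Thu-PM→Ito, Fri-AM→Jules, Fri-PM→Jules, Sat-AM→Kapoor, Sat-PM→Ito+Kapoor.
Loads: Jules 4, Ito 4, Kapoor 4 — all ≤ 4.

4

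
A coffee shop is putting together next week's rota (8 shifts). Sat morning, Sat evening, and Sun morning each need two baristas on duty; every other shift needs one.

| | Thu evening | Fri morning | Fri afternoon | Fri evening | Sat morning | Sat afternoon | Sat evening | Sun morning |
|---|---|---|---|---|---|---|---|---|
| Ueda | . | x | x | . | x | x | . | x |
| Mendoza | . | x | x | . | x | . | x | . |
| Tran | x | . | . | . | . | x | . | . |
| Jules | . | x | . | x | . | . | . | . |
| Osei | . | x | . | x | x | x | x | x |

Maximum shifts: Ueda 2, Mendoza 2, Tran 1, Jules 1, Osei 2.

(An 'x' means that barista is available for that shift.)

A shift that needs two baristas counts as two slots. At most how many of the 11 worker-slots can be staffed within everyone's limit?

8

Total capacity across all baristas is 2+2+1+1+2 = 8, and 11 slots are needed, so at most 8 can be filled.
An assignment achieving 8: Thu evening→Tran, Fri afternoon→Ueda, Fri evening→Jules, Sat morning→Mendoza, Sat evening→Mendoza+Osei, Sun morning→Ueda+Osei.
Loads: Ueda 2/2, Mendoza 2/2, Tran 1/1, Jules 1/1, Osei 2/2.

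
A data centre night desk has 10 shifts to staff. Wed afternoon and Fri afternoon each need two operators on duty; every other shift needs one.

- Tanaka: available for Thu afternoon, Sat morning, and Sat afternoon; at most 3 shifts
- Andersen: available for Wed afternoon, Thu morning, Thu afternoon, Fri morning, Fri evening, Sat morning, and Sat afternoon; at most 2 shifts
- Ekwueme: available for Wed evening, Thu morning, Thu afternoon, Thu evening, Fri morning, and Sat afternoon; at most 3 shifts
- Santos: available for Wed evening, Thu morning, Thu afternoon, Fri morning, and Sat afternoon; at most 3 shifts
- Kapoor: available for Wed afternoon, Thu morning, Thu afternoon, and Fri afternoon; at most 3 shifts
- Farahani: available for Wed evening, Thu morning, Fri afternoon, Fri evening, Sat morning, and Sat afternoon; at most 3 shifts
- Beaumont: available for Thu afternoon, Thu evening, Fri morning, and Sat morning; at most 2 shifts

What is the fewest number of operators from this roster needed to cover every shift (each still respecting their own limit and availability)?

5

12 slots to fill and no one can take more than 3, so at least ⌈12/3⌉ = 4 operators are needed.
No set of 4 operators can cover every shift (each such set leaves at least one shift with no one available or exceeds a cap).
Tanaka, Andersen, Ekwueme, Kapoor, and Farahani alone can cover everything: Wed afternoon→Andersen+Kapoor, Wed evening→Ekwueme, Thu morning→Ekwueme, Thu afternoon→Tanaka, Thu evening→Ekwueme, Fri morning→Andersen, Fri afternoon→Kapoor+Farahani, Fri evening→Farahani, Sat morning→Tanaka, Sat afternoon→Tanaka.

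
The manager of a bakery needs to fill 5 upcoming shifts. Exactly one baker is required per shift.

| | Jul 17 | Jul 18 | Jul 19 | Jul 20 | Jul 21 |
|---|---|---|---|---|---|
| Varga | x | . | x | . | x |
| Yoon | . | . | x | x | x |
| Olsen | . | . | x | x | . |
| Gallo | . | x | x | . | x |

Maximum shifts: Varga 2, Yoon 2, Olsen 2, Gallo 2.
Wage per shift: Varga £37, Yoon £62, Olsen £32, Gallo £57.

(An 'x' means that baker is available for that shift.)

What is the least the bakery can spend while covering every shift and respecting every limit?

Jul 17 can only be covered by Varga, so that assignment is forced.
Jul 18 can only be covered by Gallo, so that assignment is forced.
Picking the cheapest available baker for each shift independently would cost £195, and that bound is achievable.
An optimal schedule: Jul 17→Varga, Jul 18→Gallo, Jul 19→Olsen, Jul 20→Olsen, Jul 21→Varga.
Total: 37 + 57 + 32 + 32 + 37 = £195.

£195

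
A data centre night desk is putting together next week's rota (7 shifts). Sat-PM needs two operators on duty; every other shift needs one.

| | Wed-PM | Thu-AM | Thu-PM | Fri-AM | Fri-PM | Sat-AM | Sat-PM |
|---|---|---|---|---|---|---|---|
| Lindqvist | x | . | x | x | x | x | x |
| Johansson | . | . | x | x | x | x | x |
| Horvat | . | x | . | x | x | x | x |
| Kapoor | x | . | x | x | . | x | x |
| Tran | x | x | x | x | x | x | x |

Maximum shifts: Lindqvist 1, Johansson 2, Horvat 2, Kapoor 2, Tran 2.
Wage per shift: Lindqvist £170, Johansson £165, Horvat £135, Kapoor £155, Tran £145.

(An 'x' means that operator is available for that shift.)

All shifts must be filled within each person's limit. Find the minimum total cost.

£1200

Picking the cheapest available operator for each shift independently would cost £1110, but that ignores the shift limits.
An optimal schedule: Wed-PM→Tran, Thu-AM→Horvat, Thu-PM→Tran, Fri-AM→Kapoor, Fri-PM→Horvat, Sat-AM→Johansson, Sat-PM→Kapoor+Johansson.
Total: 145 + 135 + 145 + 155 + 135 + 165 + 155 + 165 = £1200.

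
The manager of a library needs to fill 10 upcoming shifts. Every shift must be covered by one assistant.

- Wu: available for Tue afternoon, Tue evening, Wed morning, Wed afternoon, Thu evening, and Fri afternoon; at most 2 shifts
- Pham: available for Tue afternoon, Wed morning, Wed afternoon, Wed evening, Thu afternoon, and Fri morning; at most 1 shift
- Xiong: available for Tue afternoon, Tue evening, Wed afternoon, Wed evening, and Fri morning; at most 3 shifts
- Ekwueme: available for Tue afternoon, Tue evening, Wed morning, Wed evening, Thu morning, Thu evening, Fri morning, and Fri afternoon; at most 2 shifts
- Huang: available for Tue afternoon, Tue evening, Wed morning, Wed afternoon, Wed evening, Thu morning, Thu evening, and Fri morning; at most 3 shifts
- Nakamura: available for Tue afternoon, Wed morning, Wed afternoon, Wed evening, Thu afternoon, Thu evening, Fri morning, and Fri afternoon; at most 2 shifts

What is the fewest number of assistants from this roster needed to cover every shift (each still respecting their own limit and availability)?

4

10 slots to fill and no one can take more than 3, so at least ⌈10/3⌉ = 4 assistants are needed.
Wu, Xiong, Huang, and Nakamura alone can cover everything: Tue afternoon→Xiong, Tue evening→Wu, Wed morning→Huang, Wed afternoon→Nakamura, Wed evening→Xiong, Thu morning→Huang, Thu afternoon→Nakamura, Thu evening→Huang, Fri morning→Xiong, Fri afternoon→Wu.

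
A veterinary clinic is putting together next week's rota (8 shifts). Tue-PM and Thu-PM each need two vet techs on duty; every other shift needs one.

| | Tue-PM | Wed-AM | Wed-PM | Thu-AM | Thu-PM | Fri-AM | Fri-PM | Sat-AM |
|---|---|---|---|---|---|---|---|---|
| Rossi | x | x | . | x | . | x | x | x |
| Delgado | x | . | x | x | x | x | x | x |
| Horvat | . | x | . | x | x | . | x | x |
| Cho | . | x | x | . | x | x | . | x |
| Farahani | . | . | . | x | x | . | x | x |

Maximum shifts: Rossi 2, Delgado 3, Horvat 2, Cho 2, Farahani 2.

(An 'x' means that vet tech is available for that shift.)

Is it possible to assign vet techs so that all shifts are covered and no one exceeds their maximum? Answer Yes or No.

Tue-PM can only be covered by Rossi and Delgado, so that assignment is forced.
One valid schedule: Tue-PM→Rossi+Delgado, Wed-AM→Rossi, Wed-PM→Delgado, Thu-AM→Horvat, Thu-PM→Cho+Farahani, Fri-AM→Delgado, Fri-PM→Horvat, Sat-AM→Cho.
Loads: Rossi 2/2, Delgado 3/3, Horvat 2/2, Cho 2/2, Farahani 1/2 — all within limits.

Yes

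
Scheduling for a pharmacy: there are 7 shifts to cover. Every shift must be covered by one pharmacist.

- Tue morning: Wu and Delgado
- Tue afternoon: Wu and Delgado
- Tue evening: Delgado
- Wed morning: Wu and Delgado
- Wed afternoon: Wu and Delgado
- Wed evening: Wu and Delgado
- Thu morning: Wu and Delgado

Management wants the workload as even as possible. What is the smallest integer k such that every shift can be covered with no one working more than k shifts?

With 2 pharmacists and 7 worker-slots to fill, someone must work at least ⌈7/2⌉ = 4 shifts, so k ≥ 4.
k = 4 works: Tue morning→Wu, Tue afternoon→Wu, Tue evening→Delgado, Wed morning→Wu, Wed afternoon→Wu, Wed evening→Delgado, Thu morning→Delgado.
Loads: Wu 4, Delgado 3 — all ≤ 4.

4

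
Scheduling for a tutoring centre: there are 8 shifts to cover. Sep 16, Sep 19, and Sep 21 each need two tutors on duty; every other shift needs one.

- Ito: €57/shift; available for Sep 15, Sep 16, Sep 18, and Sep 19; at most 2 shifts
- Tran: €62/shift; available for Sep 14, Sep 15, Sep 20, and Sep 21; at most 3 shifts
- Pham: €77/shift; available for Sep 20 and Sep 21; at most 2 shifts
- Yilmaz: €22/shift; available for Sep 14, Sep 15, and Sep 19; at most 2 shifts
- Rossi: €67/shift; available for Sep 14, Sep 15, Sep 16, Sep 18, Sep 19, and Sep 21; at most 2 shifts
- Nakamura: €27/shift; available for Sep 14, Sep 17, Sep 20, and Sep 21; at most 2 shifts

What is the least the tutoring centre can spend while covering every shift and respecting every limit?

€532

Sep 16 can only be covered by Ito and Rossi, so that assignment is forced.
Sep 17 can only be covered by Nakamura, so that assignment is forced.
Picking the cheapest available tutor for each shift independently would cost €447, but that ignores the shift limits.
An optimal schedule: Sep 14→Yilmaz, Sep 15→Tran, Sep 16→Ito+Rossi, Sep 17→Nakamura, Sep 18→Ito, Sep 19→Yilmaz+Rossi, Sep 20→Tran, Sep 21→Nakamura+Tran.
Total: 22 + 62 + 57 + 67 + 27 + 57 + 22 + 67 + 62 + 27 + 62 = €532.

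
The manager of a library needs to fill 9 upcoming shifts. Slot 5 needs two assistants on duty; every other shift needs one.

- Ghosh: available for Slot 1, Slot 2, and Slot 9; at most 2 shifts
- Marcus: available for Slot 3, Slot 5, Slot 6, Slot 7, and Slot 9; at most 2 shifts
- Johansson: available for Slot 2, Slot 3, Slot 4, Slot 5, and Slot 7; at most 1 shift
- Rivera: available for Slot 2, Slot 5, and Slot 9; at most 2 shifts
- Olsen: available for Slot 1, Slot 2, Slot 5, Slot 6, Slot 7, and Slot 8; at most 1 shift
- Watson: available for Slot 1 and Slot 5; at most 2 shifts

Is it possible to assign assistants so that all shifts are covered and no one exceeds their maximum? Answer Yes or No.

Total capacity is 10 and 10 slots are needed, so capacity alone doesn't rule it out.
Shifts {Slot 3, Slot 4, Slot 6, Slot 7, Slot 8} need 5 worker-slots in total, but the assistants available for any of those shifts (Marcus, Johansson, and Olsen) can supply at most 4 among them. So no valid schedule exists.

No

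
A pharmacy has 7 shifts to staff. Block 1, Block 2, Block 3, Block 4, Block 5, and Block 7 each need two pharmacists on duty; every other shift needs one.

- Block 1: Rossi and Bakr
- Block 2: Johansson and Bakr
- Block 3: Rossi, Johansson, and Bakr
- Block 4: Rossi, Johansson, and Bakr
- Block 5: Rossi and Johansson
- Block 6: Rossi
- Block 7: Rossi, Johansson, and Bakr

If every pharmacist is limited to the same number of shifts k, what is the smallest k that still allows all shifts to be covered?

With 3 pharmacists and 13 worker-slots to fill, someone must work at least ⌈13/3⌉ = 5 shifts, so k ≥ 5.
k = 5 works: Block 1→Rossi+Bakr, Block 2→Johansson+Bakr, Block 3→Rossi+Johansson, Block 4→Rossi+Johansson, Block 5→Rossi+Johansson, Block 6→Rossi, Block 7→Johansson+Bakr.
Loads: Rossi 5, Johansson 5, Bakr 3 — all ≤ 5.

5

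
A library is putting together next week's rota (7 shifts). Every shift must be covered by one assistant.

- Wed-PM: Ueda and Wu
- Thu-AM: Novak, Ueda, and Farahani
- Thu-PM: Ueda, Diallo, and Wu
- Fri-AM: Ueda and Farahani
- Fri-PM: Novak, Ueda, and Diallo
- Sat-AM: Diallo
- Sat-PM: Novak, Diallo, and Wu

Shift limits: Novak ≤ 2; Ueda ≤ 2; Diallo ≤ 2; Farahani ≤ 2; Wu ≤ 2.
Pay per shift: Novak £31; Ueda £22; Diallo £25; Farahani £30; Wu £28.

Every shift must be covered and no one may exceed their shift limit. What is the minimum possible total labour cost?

Sat-AM can only be covered by Diallo, so that assignment is forced.
Picking the cheapest available assistant for each shift independently would cost £160, but that ignores the shift limits.
An optimal schedule: Wed-PM→Ueda, Thu-AM→Farahani, Thu-PM→Wu, Fri-AM→Ueda, Fri-PM→Diallo, Sat-AM→Diallo, Sat-PM→Wu.
Total: 22 + 30 + 28 + 22 + 25 + 25 + 28 = £180.

£180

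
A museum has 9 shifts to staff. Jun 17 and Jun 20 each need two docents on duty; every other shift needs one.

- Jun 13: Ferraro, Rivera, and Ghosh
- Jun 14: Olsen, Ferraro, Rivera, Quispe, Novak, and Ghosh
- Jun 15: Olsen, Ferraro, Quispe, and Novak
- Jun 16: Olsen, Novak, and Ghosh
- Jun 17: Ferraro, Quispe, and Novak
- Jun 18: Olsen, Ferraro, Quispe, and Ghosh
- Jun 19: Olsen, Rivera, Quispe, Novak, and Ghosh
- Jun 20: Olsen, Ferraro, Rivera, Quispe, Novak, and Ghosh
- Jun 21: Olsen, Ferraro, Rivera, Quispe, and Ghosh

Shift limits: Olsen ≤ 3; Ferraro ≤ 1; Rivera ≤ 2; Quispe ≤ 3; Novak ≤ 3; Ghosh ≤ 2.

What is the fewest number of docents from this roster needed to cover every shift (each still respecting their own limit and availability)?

11 slots to fill and no one can take more than 3, so at least ⌈11/3⌉ = 4 docents are needed.
Olsen, Rivera, Quispe, and Novak alone can cover everything: Jun 13→Rivera, Jun 14→Quispe, Jun 15→Olsen, Jun 16→Olsen, Jun 17→Quispe+Novak, Jun 18→Olsen, Jun 19→Novak, Jun 20→Quispe+Novak, Jun 21→Rivera.

4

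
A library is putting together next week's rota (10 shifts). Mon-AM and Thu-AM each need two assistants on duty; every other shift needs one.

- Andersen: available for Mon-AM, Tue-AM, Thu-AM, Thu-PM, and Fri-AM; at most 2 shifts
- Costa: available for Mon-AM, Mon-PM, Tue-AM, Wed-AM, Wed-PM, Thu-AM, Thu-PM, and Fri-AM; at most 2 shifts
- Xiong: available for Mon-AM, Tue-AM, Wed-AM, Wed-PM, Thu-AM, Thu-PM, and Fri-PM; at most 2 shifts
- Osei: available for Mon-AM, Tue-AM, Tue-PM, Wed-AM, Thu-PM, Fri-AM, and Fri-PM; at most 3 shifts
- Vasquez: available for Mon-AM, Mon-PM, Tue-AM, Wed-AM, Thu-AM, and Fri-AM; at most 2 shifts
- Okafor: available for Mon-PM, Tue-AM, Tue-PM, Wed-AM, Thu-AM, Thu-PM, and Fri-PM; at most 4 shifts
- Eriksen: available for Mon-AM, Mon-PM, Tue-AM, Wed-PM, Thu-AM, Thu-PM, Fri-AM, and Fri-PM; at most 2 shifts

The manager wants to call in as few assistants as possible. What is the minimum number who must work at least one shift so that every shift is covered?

5

12 slots to fill and no one can take more than 4, so at least ⌈12/4⌉ = 3 assistants are needed.
Any 4 assistants together have capacity at most 4+3+2+2 = 11 < 12 slots, so 4 can never suffice.
Andersen, Costa, Xiong, Osei, and Okafor alone can cover everything: Mon-AM→Andersen+Osei, Mon-PM→Costa, Tue-AM→Okafor, Tue-PM→Osei, Wed-AM→Osei, Wed-PM→Costa, Thu-AM→Xiong+Okafor, Thu-PM→Okafor, Fri-AM→Andersen, Fri-PM→Xiong.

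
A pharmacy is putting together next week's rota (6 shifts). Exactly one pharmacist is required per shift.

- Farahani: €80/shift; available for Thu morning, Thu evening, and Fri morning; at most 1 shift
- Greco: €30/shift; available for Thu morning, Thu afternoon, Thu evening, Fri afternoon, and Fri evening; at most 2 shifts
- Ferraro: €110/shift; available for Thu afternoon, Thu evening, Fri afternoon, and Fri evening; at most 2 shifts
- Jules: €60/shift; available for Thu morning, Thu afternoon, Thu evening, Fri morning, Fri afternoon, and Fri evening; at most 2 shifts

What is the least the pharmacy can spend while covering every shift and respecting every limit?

€370

Picking the cheapest available pharmacist for each shift independently would cost €210, but that ignores the shift limits.
An optimal schedule: Thu morning→Greco, Thu afternoon→Greco, Thu evening→Farahani, Fri morning→Jules, Fri afternoon→Jules, Fri evening→Ferraro.
Total: 30 + 30 + 80 + 60 + 60 + 110 = €370.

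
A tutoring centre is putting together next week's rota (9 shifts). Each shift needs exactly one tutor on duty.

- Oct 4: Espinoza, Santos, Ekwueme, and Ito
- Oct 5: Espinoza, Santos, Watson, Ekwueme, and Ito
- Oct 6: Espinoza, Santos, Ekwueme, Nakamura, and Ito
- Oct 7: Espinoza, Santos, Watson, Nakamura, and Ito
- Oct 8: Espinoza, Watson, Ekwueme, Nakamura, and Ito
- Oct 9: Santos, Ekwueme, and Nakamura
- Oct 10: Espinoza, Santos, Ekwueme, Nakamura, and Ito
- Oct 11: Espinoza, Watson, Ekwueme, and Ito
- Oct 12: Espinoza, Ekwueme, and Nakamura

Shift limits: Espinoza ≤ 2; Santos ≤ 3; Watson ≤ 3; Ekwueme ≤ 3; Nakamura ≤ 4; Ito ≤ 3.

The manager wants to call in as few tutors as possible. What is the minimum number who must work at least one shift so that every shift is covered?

3

9 slots to fill and no one can take more than 4, so at least ⌈9/4⌉ = 3 tutors are needed.
Espinoza, Santos, and Nakamura alone can cover everything: Oct 4→Espinoza, Oct 5→Santos, Oct 6→Santos, Oct 7→Nakamura, Oct 8→Nakamura, Oct 9→Santos, Oct 10→Nakamura, Oct 11→Espinoza, Oct 12→Nakamura.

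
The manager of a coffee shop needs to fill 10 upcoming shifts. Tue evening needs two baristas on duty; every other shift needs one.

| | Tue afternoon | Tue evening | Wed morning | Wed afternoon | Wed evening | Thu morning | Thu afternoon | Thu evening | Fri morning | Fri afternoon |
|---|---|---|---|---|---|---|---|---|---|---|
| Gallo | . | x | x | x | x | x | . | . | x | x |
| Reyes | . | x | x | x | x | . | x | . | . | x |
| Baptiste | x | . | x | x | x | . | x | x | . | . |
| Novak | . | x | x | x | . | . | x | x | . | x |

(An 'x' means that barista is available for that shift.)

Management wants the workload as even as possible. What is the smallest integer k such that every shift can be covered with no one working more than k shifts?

With 4 baristas and 11 worker-slots to fill, someone must work at least ⌈11/4⌉ = 3 shifts, so k ≥ 3.
k = 3 works: Tue afternoon→Baptiste, Tue evening→Gallo+Reyes, Wed morning→Baptiste, Wed afternoon→Novak, Wed evening→Reyes, Thu morning→Gallo, Thu afternoon→Reyes, Thu evening→Baptiste, Fri morning→Gallo, Fri afternoon→Novak.
Loads: Gallo 3, Reyes 3, Baptiste 3, Novak 2 — all ≤ 3.

3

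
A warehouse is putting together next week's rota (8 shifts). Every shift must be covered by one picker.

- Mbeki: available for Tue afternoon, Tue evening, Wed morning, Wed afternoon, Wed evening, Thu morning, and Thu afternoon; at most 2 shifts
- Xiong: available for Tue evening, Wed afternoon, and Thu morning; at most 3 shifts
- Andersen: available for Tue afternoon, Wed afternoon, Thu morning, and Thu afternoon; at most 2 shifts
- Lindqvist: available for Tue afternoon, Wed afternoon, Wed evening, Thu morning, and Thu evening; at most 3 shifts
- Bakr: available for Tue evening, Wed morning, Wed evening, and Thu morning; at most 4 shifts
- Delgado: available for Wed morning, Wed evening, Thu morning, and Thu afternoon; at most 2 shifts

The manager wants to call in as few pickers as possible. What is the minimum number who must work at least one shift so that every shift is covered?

3

8 slots to fill and no one can take more than 4, so at least ⌈8/4⌉ = 2 pickers are needed.
Any 2 pickers together have capacity at most 4+3 = 7 < 8 slots, so 2 can never suffice.
Mbeki, Xiong, and Lindqvist alone can cover everything: Tue afternoon→Lindqvist, Tue evening→Xiong, Wed morning→Mbeki, Wed afternoon→Xiong, Wed evening→Lindqvist, Thu morning→Xiong, Thu afternoon→Mbeki, Thu evening→Lindqvist.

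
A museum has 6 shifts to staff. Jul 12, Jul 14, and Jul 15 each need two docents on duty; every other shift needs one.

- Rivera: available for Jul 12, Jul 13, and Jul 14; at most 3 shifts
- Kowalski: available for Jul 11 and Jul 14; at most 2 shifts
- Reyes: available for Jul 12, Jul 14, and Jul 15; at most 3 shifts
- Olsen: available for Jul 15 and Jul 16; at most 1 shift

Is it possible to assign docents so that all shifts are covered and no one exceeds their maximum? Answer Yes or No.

Total capacity is 9 and 9 slots are needed, so capacity alone doesn't rule it out.
Shifts {Jul 15, Jul 16} need 3 worker-slots in total, but the docents available for any of those shifts (Reyes and Olsen) can supply at most 2 among them. So no valid schedule exists.

No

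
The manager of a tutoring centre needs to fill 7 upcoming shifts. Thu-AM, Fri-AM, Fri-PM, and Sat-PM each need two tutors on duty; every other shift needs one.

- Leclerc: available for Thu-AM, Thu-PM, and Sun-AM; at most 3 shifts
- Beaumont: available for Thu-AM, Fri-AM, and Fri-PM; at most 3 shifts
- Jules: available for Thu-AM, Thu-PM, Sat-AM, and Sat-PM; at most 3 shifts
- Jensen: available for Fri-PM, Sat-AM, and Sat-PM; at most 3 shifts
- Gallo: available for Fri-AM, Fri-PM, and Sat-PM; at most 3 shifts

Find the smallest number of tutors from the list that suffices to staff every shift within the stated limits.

11 slots to fill and no one can take more than 3, so at least ⌈11/3⌉ = 4 tutors are needed.
Leclerc, Beaumont, Jules, and Gallo alone can cover everything: Thu-AM→Leclerc+Beaumont, Thu-PM→Leclerc, Fri-AM→Beaumont+Gallo, Fri-PM→Beaumont+Gallo, Sat-AM→Jules, Sat-PM→Jules+Gallo, Sun-AM→Leclerc.

4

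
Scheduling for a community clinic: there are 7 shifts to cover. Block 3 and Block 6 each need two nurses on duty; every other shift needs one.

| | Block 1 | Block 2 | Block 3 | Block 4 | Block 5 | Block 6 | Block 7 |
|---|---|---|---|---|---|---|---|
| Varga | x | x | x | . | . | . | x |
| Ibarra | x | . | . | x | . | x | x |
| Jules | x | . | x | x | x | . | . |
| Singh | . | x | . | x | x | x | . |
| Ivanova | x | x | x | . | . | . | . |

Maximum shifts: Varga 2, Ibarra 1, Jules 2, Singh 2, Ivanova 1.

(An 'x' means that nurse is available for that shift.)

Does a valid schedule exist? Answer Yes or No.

No

Total capacity is 2+1+2+2+1 = 8 but 9 worker-slots are needed — infeasible.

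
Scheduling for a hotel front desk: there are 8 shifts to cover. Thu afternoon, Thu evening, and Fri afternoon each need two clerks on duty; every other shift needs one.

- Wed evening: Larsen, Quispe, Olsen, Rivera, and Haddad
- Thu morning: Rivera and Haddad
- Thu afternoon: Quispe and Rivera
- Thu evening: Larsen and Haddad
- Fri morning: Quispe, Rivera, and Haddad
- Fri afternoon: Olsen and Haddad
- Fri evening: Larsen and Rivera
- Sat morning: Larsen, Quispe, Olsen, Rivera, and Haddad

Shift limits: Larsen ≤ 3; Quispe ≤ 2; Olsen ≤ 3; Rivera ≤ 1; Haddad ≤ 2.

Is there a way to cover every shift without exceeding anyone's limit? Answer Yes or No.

Total capacity is 11 and 11 slots are needed, so capacity alone doesn't rule it out.
Shifts {Thu morning, Thu afternoon, Thu evening, Fri afternoon} need 7 worker-slots in total, but the clerks available for any of those shifts (Larsen, Quispe, Olsen, Rivera, and Haddad) can supply at most 6 among them. So no valid schedule exists.

No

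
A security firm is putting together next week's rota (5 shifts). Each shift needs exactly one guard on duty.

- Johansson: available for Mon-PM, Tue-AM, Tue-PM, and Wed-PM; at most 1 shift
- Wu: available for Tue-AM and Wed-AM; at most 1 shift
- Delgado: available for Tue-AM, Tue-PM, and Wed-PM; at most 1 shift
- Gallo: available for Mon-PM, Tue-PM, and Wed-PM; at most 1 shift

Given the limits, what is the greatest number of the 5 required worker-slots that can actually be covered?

4

Total capacity across all guards is 1+1+1+1 = 4, and 5 slots are needed, so at most 4 can be filled.
An assignment achieving 4: Mon-PM→Johansson, Tue-AM→Delgado, Tue-PM→Gallo, Wed-AM→Wu.
Loads: Johansson 1/1, Wu 1/1, Delgado 1/1, Gallo 1/1.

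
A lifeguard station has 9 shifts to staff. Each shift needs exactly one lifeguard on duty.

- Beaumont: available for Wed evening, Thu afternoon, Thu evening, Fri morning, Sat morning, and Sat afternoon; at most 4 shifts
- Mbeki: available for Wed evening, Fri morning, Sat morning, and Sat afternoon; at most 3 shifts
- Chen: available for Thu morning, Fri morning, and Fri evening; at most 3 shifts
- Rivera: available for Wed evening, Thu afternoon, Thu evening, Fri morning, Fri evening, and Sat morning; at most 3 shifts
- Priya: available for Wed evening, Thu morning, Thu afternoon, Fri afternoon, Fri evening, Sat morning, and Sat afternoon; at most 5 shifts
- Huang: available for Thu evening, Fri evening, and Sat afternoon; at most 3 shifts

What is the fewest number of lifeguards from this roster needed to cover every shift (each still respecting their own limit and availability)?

2

9 slots to fill and no one can take more than 5, so at least ⌈9/5⌉ = 2 lifeguards are needed.
Beaumont and Priya alone can cover everything: Wed evening→Beaumont, Thu morning→Priya, Thu afternoon→Beaumont, Thu evening→Beaumont, Fri morning→Beaumont, Fri afternoon→Priya, Fri evening→Priya, Sat morning→Priya, Sat afternoon→Priya.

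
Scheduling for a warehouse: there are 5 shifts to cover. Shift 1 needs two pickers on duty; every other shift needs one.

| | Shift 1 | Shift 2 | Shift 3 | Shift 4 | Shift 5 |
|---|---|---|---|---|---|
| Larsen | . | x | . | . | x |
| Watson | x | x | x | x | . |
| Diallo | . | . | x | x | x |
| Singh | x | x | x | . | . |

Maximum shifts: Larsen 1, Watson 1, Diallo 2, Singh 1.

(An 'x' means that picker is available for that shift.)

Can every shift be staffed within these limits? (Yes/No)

Shifts {Shift 1, Shift 2, Shift 3, Shift 4, Shift 5} need 6 worker-slots in total, but the pickers available for any of those shifts (Larsen, Watson, Diallo, and Singh) can supply at most 5 among them. So no valid schedule exists.

No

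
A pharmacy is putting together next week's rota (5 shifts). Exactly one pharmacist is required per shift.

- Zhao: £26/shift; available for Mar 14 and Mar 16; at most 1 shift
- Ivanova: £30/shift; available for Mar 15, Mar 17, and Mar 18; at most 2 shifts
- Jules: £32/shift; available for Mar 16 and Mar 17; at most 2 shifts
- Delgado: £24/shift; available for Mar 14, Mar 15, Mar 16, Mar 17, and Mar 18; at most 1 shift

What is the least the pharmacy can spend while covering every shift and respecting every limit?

£142

Picking the cheapest available pharmacist for each shift independently would cost £120, but that ignores the shift limits.
An optimal schedule: Mar 14→Delgado, Mar 15→Ivanova, Mar 16→Zhao, Mar 17→Jules, Mar 18→Ivanova.
Total: 24 + 30 + 26 + 32 + 30 = £142.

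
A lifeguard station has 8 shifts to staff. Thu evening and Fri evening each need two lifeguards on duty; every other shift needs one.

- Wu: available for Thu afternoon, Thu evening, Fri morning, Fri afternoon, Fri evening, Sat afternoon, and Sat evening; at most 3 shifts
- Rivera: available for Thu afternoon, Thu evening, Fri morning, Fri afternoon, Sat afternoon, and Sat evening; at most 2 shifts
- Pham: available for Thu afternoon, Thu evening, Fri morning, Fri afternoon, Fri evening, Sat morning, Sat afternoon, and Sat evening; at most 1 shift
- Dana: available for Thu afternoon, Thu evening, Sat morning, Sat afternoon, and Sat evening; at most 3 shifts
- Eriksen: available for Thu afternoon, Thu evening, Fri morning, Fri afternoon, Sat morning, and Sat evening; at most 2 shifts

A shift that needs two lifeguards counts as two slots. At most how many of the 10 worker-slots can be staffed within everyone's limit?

Total capacity across all lifeguards is 3+2+1+3+2 = 11, and 10 slots are needed, so at most 10 can be filled.
An assignment achieving 10: Thu afternoon→Rivera, Thu evening→Dana+Eriksen, Fri morning→Wu, Fri afternoon→Wu, Fri evening→Wu+Pham, Sat morning→Dana, Sat afternoon→Rivera, Sat evening→Dana.
Loads: Wu 3/3, Rivera 2/2, Pham 1/1, Dana 3/3, Eriksen 1/2.

10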